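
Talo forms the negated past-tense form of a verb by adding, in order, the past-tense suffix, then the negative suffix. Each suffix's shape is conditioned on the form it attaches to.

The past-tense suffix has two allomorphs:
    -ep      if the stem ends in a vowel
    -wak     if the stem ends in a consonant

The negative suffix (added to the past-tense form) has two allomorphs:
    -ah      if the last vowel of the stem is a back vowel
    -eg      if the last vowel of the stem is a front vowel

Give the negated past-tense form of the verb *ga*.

Since the final sound of *ga* is /a/ (a vowel), it takes -ep, giving *gaep*.
The last vowel of the past-tense form *gaep* is /e/, which is a front vowel, so the negative suffix is -eg, giving *gaepeg*.

gaepeg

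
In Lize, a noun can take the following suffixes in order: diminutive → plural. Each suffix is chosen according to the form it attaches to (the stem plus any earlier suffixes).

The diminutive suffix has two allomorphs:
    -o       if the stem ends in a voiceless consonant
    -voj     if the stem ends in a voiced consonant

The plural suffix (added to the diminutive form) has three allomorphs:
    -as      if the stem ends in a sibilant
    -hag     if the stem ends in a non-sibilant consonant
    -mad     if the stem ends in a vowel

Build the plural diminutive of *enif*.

enifomad

The final consonant of *enif* is /f/, which is voiceless, so the diminutive suffix is -o, giving *enifo*.
The diminutive form *enifo* — final sound /o/ (a vowel) → -mad → *enifomad*.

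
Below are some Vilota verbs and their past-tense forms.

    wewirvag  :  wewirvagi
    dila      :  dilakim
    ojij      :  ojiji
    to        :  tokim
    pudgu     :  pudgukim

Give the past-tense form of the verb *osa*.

osakim

The alternation tracks the final sound of the stem — -i when the stem ends in a consonant (*wewirvag*, *ojij*); -kim when the stem ends in a vowel (*dila*, *to*, *pudgu*).
The final sound of *osa* is /a/, which is a vowel, so the suffix is -kim, giving *osakim*.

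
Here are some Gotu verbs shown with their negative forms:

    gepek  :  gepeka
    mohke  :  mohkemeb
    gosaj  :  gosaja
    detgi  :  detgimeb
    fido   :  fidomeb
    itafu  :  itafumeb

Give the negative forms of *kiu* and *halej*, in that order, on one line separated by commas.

Looking at the final sound of each stem: -a when the stem ends in a consonant (*gepek*, *gosaj*); -meb when the stem ends in a vowel (*mohke*, *detgi*, *fido*, *itafu*).
*kiu* — final sound /u/ (a vowel) → -meb → *kiumeb*.
*halej* — final sound /j/ (a consonant) → -a → *haleja*.

kiumeb, haleja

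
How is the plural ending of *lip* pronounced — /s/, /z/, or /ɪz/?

The stem *lip* ends in a voiceless non-sibilant consonant.
The plural suffix surfaces as /ɪz/ after sibilants, /s/ after other voiceless consonants, and /z/ after other voiced sounds.
So the plural -s on *lip* is pronounced /s/.

/s/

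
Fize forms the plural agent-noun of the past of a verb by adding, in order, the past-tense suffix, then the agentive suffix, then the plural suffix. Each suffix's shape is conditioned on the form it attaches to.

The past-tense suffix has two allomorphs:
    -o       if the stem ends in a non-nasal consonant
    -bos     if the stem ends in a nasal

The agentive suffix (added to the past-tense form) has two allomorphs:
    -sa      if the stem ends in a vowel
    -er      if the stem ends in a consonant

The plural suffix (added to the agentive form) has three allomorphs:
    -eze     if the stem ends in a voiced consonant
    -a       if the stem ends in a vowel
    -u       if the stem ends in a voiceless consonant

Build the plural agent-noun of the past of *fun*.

funbosereze

*fun* — final consonant /n/ (a nasal) → -bos → *funbos*.
The past-tense form *funbos* — final sound /s/ (a consonant) → -er → *funboser*.
Since the final sound of the agentive form *funboser* is /r/ (a voiced consonant), it takes -eze, giving *funbosereze*.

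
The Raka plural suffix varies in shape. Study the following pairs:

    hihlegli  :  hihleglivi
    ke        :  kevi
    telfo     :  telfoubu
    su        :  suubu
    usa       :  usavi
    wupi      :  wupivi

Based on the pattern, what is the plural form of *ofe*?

Looking at the last vowel of each stem: -ubu when the last vowel of the stem is a rounded vowel (*telfo*, *su*); -vi when the last vowel of the stem is an unrounded vowel (*hihlegli*, *ke*, *usa*, *wupi*).
*ofe* — last vowel /e/ (an unrounded vowel) → -vi → *ofevi*.

ofevi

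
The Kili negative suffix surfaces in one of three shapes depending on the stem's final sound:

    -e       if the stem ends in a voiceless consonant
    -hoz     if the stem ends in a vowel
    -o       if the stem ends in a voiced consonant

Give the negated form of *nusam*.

nusamo

The final sound of *nusam* is /m/, which is a voiced consonant, so the suffix is -o, giving *nusamo*.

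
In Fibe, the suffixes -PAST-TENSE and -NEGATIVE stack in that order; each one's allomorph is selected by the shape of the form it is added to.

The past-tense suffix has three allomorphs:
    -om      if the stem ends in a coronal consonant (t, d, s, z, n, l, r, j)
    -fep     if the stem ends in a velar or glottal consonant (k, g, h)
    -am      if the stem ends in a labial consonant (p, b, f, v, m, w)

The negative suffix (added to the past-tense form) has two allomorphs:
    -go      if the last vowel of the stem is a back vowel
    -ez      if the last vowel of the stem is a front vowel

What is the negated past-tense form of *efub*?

The final consonant of *efub* is /b/, which is labial, so the past-tense suffix is -am, giving *efubam*.
The last vowel of the past-tense form *efubam* is /a/, which is a back vowel, so the negative suffix is -go, giving *efubamgo*.

efubamgo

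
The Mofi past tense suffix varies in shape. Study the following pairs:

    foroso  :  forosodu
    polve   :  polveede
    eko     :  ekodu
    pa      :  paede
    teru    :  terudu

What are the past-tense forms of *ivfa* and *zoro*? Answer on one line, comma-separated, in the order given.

ivfaede, zorodu

The pattern is rounding harmony: -du when the last vowel of the stem is a rounded vowel (*foroso*, *eko*, *teru*); -ede when the last vowel of the stem is an unrounded vowel (*polve*, *pa*).
*ivfa* — last vowel /a/ (an unrounded vowel) → -ede → *ivfaede*.
The last vowel of *zoro* is /o/, which is a rounded vowel, so the suffix is -du, giving *zorodu*.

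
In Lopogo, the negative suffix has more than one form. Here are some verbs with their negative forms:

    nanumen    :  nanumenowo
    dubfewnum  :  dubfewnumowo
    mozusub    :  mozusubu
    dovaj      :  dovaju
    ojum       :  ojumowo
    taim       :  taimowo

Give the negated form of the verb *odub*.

The pattern is nasality of the final consonant: -owo when the stem ends in a nasal (*nanumen*, *dubfewnum*, *ojum*, *taim*); -u when the stem ends in a non-nasal consonant (*mozusub*, *dovaj*).
The final consonant of *odub* is /b/, which is non-nasal, so the suffix is -u, giving *odubu*.

odubu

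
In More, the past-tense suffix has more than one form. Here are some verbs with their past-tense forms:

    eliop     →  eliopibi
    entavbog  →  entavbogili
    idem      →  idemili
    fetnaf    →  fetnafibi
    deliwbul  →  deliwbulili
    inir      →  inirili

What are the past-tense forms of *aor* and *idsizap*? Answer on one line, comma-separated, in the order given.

aorili, idsizapibi

Looking at the final consonant of each stem: -ibi when the stem ends in a voiceless consonant (*eliop*, *fetnaf*); -ili when the stem ends in a voiced consonant (*entavbog*, *idem*, *deliwbul*, *inir*).
*aor*: final consonant = /r/, voiced → -ili → *aorili*.
The final consonant of *idsizap* is /p/, which is voiceless, so the suffix is -ibi, giving *idsizapibi*.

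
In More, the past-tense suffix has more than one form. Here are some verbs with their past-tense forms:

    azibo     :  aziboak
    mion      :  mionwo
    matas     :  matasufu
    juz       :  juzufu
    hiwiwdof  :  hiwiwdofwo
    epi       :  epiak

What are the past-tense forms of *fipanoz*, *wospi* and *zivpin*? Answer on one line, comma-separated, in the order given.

fipanozufu, wospiak, zivpinwo

The pattern is sibilance of the final sound: -ufu when the stem ends in a sibilant (*matas*, *juz*); -wo when the stem ends in a non-sibilant consonant (*mion*, *hiwiwdof*); -ak when the stem ends in a vowel (*azibo*, *epi*).
Since the final sound of *fipanoz* is /z/ (a sibilant), it takes -ufu, giving *fipanozufu*.
*wospi* — final sound /i/ (a vowel) → -ak → *wospiak*.
*zivpin*: final sound = /n/, a non-sibilant consonant → -wo → *zivpinwo*.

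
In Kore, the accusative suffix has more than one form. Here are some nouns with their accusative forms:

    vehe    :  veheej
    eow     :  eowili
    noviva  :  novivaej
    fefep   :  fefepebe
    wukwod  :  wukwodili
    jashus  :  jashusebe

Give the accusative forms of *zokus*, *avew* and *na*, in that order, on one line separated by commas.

zokusebe, avewili, naej

The suffix is conditioned by the final sound: -ebe when the stem ends in a voiceless consonant (*fefep*, *jashus*); -ili when the stem ends in a voiced consonant (*eow*, *wukwod*); -ej when the stem ends in a vowel (*vehe*, *noviva*).
The final sound of *zokus* is /s/, which is a voiceless consonant, so the suffix is -ebe, giving *zokusebe*.
The final sound of *avew* is /w/, which is a voiced consonant, so the suffix is -ili, giving *avewili*.
*na*: final sound = /a/, a vowel → -ej → *naej*.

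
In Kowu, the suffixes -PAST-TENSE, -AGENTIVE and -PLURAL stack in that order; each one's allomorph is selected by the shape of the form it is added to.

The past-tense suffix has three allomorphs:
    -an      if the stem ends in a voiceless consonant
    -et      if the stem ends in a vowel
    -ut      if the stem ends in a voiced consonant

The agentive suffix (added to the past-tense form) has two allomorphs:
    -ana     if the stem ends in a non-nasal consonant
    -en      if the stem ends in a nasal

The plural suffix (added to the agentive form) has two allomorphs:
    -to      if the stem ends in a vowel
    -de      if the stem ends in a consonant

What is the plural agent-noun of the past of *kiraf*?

*kiraf* — final sound /f/ (a voiceless consonant) → -an → *kirafan*.
The past-tense form *kirafan* — final consonant /n/ (a nasal) → -en → *kirafanen*.
The agentive form *kirafanen*: final sound = /n/, a consonant → -de → *kirafanende*.

kirafanende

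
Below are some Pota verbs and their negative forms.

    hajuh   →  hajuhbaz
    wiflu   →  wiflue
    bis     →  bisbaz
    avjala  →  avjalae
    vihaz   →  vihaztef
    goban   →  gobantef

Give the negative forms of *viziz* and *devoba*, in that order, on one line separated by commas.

viziztef, devobae

The alternation tracks the final sound of the stem — -baz when the stem ends in a voiceless consonant (*hajuh*, *bis*); -tef when the stem ends in a voiced consonant (*vihaz*, *goban*); -e when the stem ends in a vowel (*wiflu*, *avjala*).
*viziz* — final sound /z/ (a voiced consonant) → -tef → *viziztef*.
Since the final sound of *devoba* is /a/ (a vowel), it takes -e, giving *devobae*.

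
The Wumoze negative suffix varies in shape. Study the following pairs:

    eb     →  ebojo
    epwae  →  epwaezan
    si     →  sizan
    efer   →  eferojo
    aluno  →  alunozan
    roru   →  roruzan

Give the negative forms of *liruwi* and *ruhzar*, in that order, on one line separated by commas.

The alternation tracks the final sound of the stem — -ojo when the stem ends in a consonant (*eb*, *efer*); -zan when the stem ends in a vowel (*epwae*, *si*, *aluno*, *roru*).
The final sound of *liruwi* is /i/, which is a vowel, so the suffix is -zan, giving *liruwizan*.
Since the final sound of *ruhzar* is /r/ (a consonant), it takes -ojo, giving *ruhzarojo*.

liruwizan, ruhzarojo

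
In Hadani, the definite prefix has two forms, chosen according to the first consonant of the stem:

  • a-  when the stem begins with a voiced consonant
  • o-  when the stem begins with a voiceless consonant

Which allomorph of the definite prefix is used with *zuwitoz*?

a-

*zuwitoz* — first consonant /z/ (voiced) → a-.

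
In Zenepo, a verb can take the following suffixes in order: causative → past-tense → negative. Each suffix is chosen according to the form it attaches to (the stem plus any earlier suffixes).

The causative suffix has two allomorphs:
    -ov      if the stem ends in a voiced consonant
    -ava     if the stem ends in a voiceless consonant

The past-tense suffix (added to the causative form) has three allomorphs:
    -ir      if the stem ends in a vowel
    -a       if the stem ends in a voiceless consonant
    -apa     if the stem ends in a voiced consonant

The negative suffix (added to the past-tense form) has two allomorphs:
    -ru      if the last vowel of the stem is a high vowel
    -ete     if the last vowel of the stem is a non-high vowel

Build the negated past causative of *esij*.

The final consonant of *esij* is /j/, which is voiced, so the causative suffix is -ov, giving *esijov*.
The causative form *esijov* — final sound /v/ (a voiced consonant) → -apa → *esijovapa*.
The past-tense form *esijovapa* — last vowel /a/ (a non-high vowel) → -ete → *esijovapaete*.

esijovapaete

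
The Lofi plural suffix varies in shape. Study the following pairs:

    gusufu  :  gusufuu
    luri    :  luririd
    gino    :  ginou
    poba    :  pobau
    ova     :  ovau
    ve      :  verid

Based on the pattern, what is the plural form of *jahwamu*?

jahwamuu

The pattern is front/back vowel harmony: -rid when the last vowel of the stem is a front vowel (*luri*, *ve*); -u when the last vowel of the stem is a back vowel (*gusufu*, *gino*, *poba*, *ova*).
*jahwamu* — last vowel /u/ (a back vowel) → -u → *jahwamuu*.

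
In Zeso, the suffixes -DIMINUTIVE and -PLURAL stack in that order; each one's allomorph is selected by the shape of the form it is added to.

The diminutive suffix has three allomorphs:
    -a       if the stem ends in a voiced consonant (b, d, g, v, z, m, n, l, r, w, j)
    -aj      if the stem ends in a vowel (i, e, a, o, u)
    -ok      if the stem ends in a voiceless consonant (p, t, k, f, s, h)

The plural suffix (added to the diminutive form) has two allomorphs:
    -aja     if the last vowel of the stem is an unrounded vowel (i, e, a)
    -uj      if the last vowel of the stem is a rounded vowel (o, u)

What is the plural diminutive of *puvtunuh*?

*puvtunuh*: final sound = /h/, a voiceless consonant → -ok → *puvtunuhok*.
The diminutive form *puvtunuhok*: last vowel = /o/, a rounded vowel → -uj → *puvtunuhokuj*.

puvtunuhokuj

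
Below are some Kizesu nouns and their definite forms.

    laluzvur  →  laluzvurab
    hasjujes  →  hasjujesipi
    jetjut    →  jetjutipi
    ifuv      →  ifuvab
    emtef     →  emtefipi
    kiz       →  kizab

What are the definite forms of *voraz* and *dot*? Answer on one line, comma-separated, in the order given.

The pattern is voicing of the final consonant: -ipi when the stem ends in a voiceless consonant (*hasjujes*, *jetjut*, *emtef*); -ab when the stem ends in a voiced consonant (*laluzvur*, *ifuv*, *kiz*).
*voraz* — final consonant /z/ (voiced) → -ab → *vorazab*.
The final consonant of *dot* is /t/, which is voiceless, so the suffix is -ipi, giving *dotipi*.

vorazab, dotipi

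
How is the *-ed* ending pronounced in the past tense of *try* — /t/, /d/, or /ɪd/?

/d/

The stem *try* ends in a voiced sound other than /d/.
The -ed suffix is realized as /ɪd/ after /t, d/; as /t/ after other voiceless consonants; and as /d/ after other voiced sounds.
So -ed on *try* is pronounced /d/.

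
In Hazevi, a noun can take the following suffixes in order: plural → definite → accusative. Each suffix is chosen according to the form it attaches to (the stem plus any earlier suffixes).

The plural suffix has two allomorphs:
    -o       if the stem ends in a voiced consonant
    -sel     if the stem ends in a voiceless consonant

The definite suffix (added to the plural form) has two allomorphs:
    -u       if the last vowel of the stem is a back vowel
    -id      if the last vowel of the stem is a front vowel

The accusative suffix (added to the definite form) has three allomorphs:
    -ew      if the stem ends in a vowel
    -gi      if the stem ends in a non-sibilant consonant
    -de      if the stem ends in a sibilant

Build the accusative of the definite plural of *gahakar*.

*gahakar* — final consonant /r/ (voiced) → -o → *gahakaro*.
Since the last vowel of the plural form *gahakaro* is /o/ (a back vowel), it takes -u, giving *gahakarou*.
The definite form *gahakarou* — final sound /u/ (a vowel) → -ew → *gahakarouew*.

gahakarouew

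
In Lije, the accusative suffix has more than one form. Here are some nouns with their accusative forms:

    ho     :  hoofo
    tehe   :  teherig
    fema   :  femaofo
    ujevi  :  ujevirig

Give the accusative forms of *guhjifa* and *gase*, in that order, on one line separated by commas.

guhjifaofo, gaserig

The pattern is front/back vowel harmony: -rig when the last vowel of the stem is a front vowel (*tehe*, *ujevi*); -ofo when the last vowel of the stem is a back vowel (*ho*, *fema*).
Since the last vowel of *guhjifa* is /a/ (a back vowel), it takes -ofo, giving *guhjifaofo*.
Since the last vowel of *gase* is /e/ (a front vowel), it takes -rig, giving *gaserig*.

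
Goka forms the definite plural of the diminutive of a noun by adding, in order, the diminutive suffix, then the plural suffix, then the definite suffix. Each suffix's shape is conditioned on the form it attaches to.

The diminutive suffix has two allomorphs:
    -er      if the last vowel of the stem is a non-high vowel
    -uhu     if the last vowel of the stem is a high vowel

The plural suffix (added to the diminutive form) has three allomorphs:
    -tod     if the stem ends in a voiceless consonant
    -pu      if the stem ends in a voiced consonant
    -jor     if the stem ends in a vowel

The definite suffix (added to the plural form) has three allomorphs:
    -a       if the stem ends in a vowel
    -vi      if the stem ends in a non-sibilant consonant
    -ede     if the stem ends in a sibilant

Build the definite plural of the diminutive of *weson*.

Since the last vowel of *weson* is /o/ (a non-high vowel), it takes -er, giving *wesoner*.
Since the final sound of the diminutive form *wesoner* is /r/ (a voiced consonant), it takes -pu, giving *wesonerpu*.
The plural form *wesonerpu* — final sound /u/ (a vowel) → -a → *wesonerpua*.

wesonerpua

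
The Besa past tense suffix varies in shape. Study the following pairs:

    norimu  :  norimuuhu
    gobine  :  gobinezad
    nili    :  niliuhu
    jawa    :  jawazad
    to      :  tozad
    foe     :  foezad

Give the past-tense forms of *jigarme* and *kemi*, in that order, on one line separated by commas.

The alternation tracks the last vowel of the stem — -uhu when the last vowel of the stem is a high vowel (*norimu*, *nili*); -zad when the last vowel of the stem is a non-high vowel (*gobine*, *jawa*, *to*, *foe*).
Since the last vowel of *jigarme* is /e/ (a non-high vowel), it takes -zad, giving *jigarmezad*.
The last vowel of *kemi* is /i/, which is a high vowel, so the suffix is -uhu, giving *kemiuhu*.

jigarmezad, kemiuhu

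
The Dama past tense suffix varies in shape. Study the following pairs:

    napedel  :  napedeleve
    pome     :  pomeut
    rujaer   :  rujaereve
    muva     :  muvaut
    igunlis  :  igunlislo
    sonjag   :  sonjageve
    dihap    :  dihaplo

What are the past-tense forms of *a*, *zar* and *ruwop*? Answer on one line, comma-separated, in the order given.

aut, zareve, ruwoplo

The suffix is conditioned by the final sound: -lo when the stem ends in a voiceless consonant (*igunlis*, *dihap*); -eve when the stem ends in a voiced consonant (*napedel*, *rujaer*, *sonjag*); -ut when the stem ends in a vowel (*pome*, *muva*).
The final sound of *a* is /a/, which is a vowel, so the suffix is -ut, giving *aut*.
*zar*: final sound = /r/, a voiced consonant → -eve → *zareve*.
The final sound of *ruwop* is /p/, which is a voiceless consonant, so the suffix is -lo, giving *ruwoplo*.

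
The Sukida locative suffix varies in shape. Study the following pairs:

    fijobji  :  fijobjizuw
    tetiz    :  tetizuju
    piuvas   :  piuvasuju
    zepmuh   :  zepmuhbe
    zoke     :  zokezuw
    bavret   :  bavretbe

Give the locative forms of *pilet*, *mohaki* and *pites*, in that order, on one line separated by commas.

piletbe, mohakizuw, pitesuju

Looking at the final sound of each stem: -uju when the stem ends in a sibilant (*tetiz*, *piuvas*); -be when the stem ends in a non-sibilant consonant (*zepmuh*, *bavret*); -zuw when the stem ends in a vowel (*fijobji*, *zoke*).
*pilet* — final sound /t/ (a non-sibilant consonant) → -be → *piletbe*.
*mohaki*: final sound = /i/, a vowel → -zuw → *mohakizuw*.
*pites*: final sound = /s/, a sibilant → -uju → *pitesuju*.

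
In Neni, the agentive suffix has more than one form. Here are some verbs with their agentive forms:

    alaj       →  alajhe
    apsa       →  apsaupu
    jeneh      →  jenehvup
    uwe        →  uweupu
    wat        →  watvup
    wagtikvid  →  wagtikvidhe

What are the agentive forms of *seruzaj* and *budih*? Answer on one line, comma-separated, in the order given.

The alternation tracks the final sound of the stem — -vup when the stem ends in a voiceless consonant (*jeneh*, *wat*); -he when the stem ends in a voiced consonant (*alaj*, *wagtikvid*); -upu when the stem ends in a vowel (*apsa*, *uwe*).
The final sound of *seruzaj* is /j/, which is a voiced consonant, so the suffix is -he, giving *seruzajhe*.
Since the final sound of *budih* is /h/ (a voiceless consonant), it takes -vup, giving *budihvup*.

seruzajhe, budihvup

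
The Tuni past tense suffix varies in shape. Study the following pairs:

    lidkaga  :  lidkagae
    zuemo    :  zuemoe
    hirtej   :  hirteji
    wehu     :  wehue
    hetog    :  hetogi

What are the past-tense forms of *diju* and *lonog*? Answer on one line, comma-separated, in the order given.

Looking at the final sound of each stem: -i when the stem ends in a consonant (*hirtej*, *hetog*); -e when the stem ends in a vowel (*lidkaga*, *zuemo*, *wehu*).
Since the final sound of *diju* is /u/ (a vowel), it takes -e, giving *dijue*.
Since the final sound of *lonog* is /g/ (a consonant), it takes -i, giving *lonogi*.

dijue, lonogi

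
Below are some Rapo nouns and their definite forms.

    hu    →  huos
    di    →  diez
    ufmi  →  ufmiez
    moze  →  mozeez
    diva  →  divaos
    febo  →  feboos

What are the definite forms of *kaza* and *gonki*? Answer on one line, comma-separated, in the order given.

The alternation tracks the last vowel of the stem — -ez when the last vowel of the stem is a front vowel (*di*, *ufmi*, *moze*); -os when the last vowel of the stem is a back vowel (*hu*, *diva*, *febo*).
Since the last vowel of *kaza* is /a/ (a back vowel), it takes -os, giving *kazaos*.
The last vowel of *gonki* is /i/, which is a front vowel, so the suffix is -ez, giving *gonkiez*.

kazaos, gonkiez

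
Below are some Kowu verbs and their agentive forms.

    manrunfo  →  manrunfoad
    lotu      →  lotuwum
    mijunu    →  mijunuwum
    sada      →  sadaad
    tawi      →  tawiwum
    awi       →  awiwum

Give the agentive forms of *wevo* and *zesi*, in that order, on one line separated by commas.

wevoad, zesiwum

Looking at the last vowel of each stem: -wum when the last vowel of the stem is a high vowel (*lotu*, *mijunu*, *tawi*, *awi*); -ad when the last vowel of the stem is a non-high vowel (*manrunfo*, *sada*).
*wevo*: last vowel = /o/, a non-high vowel → -ad → *wevoad*.
*zesi*: last vowel = /i/, a high vowel → -wum → *zesiwum*.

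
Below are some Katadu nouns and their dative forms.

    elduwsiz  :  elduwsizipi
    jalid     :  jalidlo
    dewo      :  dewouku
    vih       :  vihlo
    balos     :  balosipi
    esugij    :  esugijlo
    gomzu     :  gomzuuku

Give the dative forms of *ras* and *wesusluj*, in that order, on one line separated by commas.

rasipi, wesuslujlo

The pattern is sibilance of the final sound: -ipi when the stem ends in a sibilant (*elduwsiz*, *balos*); -lo when the stem ends in a non-sibilant consonant (*jalid*, *vih*, *esugij*); -uku when the stem ends in a vowel (*dewo*, *gomzu*).
Since the final sound of *ras* is /s/ (a sibilant), it takes -ipi, giving *rasipi*.
*wesusluj*: final sound = /j/, a non-sibilant consonant → -lo → *wesuslujlo*.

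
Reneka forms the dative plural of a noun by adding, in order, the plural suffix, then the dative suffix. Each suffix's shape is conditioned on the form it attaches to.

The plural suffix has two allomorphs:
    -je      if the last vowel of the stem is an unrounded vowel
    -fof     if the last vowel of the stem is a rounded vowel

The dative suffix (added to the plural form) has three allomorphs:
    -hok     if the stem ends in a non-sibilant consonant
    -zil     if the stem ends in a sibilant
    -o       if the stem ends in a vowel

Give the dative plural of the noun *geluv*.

Since the last vowel of *geluv* is /u/ (a rounded vowel), it takes -fof, giving *geluvfof*.
The final sound of the plural form *geluvfof* is /f/, which is a non-sibilant consonant, so the dative suffix is -hok, giving *geluvfofhok*.

geluvfofhok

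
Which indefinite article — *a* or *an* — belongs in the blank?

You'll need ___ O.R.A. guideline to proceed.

The indefinite article is chosen by the initial *sound* of the following word, not its spelling.
The initialism *O.R.A.* is read letter by letter; the first letter, O, is pronounced /oʊ/, which begins with a vowel sound.
So the article is *an*: You'll need an O.R.A. guideline to proceed.

an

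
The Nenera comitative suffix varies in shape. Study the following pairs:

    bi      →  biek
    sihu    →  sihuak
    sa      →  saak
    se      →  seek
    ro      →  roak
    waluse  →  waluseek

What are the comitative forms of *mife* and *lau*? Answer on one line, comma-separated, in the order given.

mifeek, lauak

The pattern is front/back vowel harmony: -ek when the last vowel of the stem is a front vowel (*bi*, *se*, *waluse*); -ak when the last vowel of the stem is a back vowel (*sihu*, *sa*, *ro*).
The last vowel of *mife* is /e/, which is a front vowel, so the suffix is -ek, giving *mifeek*.
Since the last vowel of *lau* is /u/ (a back vowel), it takes -ak, giving *lauak*.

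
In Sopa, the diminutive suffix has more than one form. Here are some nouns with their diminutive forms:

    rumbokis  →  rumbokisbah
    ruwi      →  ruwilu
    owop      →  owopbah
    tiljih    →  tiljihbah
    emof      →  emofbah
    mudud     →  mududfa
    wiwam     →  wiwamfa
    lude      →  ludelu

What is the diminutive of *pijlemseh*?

pijlemsehbah

The suffix is conditioned by the final sound: -bah when the stem ends in a voiceless consonant (*rumbokis*, *owop*, *tiljih*, *emof*); -fa when the stem ends in a voiced consonant (*mudud*, *wiwam*); -lu when the stem ends in a vowel (*ruwi*, *lude*).
The final sound of *pijlemseh* is /h/, which is a voiceless consonant, so the suffix is -bah, giving *pijlemsehbah*.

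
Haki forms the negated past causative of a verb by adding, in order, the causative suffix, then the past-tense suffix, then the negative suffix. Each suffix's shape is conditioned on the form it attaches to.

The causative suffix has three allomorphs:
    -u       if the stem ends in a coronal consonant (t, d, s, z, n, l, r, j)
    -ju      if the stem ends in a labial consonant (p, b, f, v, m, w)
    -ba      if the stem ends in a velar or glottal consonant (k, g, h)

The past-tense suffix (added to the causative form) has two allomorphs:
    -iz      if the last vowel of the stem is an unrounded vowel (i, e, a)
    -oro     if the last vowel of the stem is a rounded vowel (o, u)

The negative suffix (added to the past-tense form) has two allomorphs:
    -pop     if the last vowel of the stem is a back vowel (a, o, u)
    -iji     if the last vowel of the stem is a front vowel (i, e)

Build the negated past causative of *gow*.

gowjuoropop

*gow* — final consonant /w/ (labial) → -ju → *gowju*.
The last vowel of the causative form *gowju* is /u/, which is a rounded vowel, so the past-tense suffix is -oro, giving *gowjuoro*.
The past-tense form *gowjuoro* — last vowel /o/ (a back vowel) → -pop → *gowjuoropop*.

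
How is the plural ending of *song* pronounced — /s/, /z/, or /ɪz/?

The stem *song* ends in a voiced non-sibilant sound.
The plural suffix surfaces as /ɪz/ after sibilants, /s/ after other voiceless consonants, and /z/ after other voiced sounds.
So the plural -s on *song* is pronounced /z/.

/z/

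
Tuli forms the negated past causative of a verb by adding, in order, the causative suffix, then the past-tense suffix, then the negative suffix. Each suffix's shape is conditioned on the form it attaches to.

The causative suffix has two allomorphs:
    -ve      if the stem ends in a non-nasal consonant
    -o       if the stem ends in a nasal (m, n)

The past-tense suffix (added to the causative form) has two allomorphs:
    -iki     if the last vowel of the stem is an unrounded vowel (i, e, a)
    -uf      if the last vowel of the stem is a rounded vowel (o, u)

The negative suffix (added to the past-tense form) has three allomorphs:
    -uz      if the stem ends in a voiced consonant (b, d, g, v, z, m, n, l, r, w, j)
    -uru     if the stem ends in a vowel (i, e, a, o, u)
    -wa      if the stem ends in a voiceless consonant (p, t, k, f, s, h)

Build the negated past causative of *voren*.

Since the final consonant of *voren* is /n/ (a nasal), it takes -o, giving *voreno*.
Since the last vowel of the causative form *voreno* is /o/ (a rounded vowel), it takes -uf, giving *vorenouf*.
The past-tense form *vorenouf*: final sound = /f/, a voiceless consonant → -wa → *vorenoufwa*.

vorenoufwa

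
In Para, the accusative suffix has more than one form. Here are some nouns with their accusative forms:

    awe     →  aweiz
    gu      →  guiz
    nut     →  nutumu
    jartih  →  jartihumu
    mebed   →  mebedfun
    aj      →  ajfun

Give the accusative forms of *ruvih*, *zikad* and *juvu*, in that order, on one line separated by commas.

ruvihumu, zikadfun, juvuiz

The alternation tracks the final sound of the stem — -umu when the stem ends in a voiceless consonant (*nut*, *jartih*); -fun when the stem ends in a voiced consonant (*mebed*, *aj*); -iz when the stem ends in a vowel (*awe*, *gu*).
Since the final sound of *ruvih* is /h/ (a voiceless consonant), it takes -umu, giving *ruvihumu*.
The final sound of *zikad* is /d/, which is a voiced consonant, so the suffix is -fun, giving *zikadfun*.
*juvu*: final sound = /u/, a vowel → -iz → *juvuiz*.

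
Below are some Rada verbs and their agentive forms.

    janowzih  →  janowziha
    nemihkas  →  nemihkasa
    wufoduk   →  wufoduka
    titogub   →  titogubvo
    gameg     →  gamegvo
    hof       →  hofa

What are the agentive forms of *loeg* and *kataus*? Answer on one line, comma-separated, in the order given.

The suffix is conditioned by the final consonant: -a when the stem ends in a voiceless consonant (*janowzih*, *nemihkas*, *wufoduk*, *hof*); -vo when the stem ends in a voiced consonant (*titogub*, *gameg*).
*loeg*: final consonant = /g/, voiced → -vo → *loegvo*.
Since the final consonant of *kataus* is /s/ (voiceless), it takes -a, giving *katausa*.

loegvo, katausa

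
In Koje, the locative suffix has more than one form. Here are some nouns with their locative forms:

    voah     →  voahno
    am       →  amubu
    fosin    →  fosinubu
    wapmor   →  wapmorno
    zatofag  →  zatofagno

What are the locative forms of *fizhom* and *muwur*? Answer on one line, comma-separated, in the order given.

The suffix is conditioned by the final consonant: -ubu when the stem ends in a nasal (*am*, *fosin*); -no when the stem ends in a non-nasal consonant (*voah*, *wapmor*, *zatofag*).
*fizhom* — final consonant /m/ (a nasal) → -ubu → *fizhomubu*.
Since the final consonant of *muwur* is /r/ (non-nasal), it takes -no, giving *muwurno*.

fizhomubu, muwurno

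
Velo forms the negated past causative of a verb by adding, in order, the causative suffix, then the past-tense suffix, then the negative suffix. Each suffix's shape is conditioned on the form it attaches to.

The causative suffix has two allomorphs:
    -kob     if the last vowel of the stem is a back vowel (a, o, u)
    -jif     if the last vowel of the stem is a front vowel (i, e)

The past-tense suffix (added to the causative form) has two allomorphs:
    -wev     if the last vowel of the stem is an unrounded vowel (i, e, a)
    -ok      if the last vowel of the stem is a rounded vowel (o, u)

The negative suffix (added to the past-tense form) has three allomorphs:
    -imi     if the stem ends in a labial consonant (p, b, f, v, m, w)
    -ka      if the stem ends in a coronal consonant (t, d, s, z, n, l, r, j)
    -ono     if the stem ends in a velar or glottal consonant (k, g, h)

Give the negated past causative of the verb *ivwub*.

ivwubkobokono

*ivwub* — last vowel /u/ (a back vowel) → -kob → *ivwubkob*.
The causative form *ivwubkob* — last vowel /o/ (a rounded vowel) → -ok → *ivwubkobok*.
The past-tense form *ivwubkobok* — final consonant /k/ (velar/glottal) → -ono → *ivwubkobokono*.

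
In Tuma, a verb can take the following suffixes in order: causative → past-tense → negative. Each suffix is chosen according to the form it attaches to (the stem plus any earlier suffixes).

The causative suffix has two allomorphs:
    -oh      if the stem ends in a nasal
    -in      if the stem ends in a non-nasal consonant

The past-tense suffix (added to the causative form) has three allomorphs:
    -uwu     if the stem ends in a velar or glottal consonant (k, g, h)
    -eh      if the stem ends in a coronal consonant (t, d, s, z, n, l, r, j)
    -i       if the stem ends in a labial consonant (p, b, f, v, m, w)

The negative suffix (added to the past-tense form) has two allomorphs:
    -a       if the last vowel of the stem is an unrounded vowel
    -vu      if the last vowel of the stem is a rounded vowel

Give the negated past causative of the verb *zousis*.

Since the final consonant of *zousis* is /s/ (non-nasal), it takes -in, giving *zousisin*.
The final consonant of the causative form *zousisin* is /n/, which is coronal, so the past-tense suffix is -eh, giving *zousisineh*.
The past-tense form *zousisineh* — last vowel /e/ (an unrounded vowel) → -a → *zousisineha*.

zousisineha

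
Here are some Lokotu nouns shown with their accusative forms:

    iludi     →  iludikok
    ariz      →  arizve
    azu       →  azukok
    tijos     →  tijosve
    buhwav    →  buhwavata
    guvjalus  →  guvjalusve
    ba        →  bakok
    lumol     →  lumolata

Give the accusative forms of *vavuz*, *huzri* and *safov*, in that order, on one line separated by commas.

Looking at the final sound of each stem: -ve when the stem ends in a sibilant (*ariz*, *tijos*, *guvjalus*); -ata when the stem ends in a non-sibilant consonant (*buhwav*, *lumol*); -kok when the stem ends in a vowel (*iludi*, *azu*, *ba*).
*vavuz*: final sound = /z/, a sibilant → -ve → *vavuzve*.
The final sound of *huzri* is /i/, which is a vowel, so the suffix is -kok, giving *huzrikok*.
*safov*: final sound = /v/, a non-sibilant consonant → -ata → *safovata*.

vavuzve, huzrikok, safovata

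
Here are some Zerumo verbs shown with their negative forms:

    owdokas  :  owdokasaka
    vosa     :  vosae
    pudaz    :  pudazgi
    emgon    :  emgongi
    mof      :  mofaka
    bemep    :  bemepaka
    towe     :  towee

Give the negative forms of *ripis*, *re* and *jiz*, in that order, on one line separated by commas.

The suffix is conditioned by the final sound: -aka when the stem ends in a voiceless consonant (*owdokas*, *mof*, *bemep*); -gi when the stem ends in a voiced consonant (*pudaz*, *emgon*); -e when the stem ends in a vowel (*vosa*, *towe*).
*ripis*: final sound = /s/, a voiceless consonant → -aka → *ripisaka*.
The final sound of *re* is /e/, which is a vowel, so the suffix is -e, giving *ree*.
Since the final sound of *jiz* is /z/ (a voiced consonant), it takes -gi, giving *jizgi*.

ripisaka, ree, jizgi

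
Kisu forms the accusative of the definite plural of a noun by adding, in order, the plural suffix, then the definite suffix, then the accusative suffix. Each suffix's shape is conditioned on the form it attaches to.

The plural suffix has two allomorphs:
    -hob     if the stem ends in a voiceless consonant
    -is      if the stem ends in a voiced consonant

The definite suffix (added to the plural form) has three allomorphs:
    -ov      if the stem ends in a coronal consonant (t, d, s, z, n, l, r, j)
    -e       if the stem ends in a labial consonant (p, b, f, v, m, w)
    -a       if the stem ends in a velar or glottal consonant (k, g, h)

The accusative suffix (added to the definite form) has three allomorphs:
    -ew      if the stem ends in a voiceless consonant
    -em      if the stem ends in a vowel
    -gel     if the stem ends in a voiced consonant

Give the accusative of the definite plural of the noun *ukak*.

ukakhobeem

Since the final consonant of *ukak* is /k/ (voiceless), it takes -hob, giving *ukakhob*.
The plural form *ukakhob*: final consonant = /b/, labial → -e → *ukakhobe*.
Since the final sound of the definite form *ukakhobe* is /e/ (a vowel), it takes -em, giving *ukakhobeem*.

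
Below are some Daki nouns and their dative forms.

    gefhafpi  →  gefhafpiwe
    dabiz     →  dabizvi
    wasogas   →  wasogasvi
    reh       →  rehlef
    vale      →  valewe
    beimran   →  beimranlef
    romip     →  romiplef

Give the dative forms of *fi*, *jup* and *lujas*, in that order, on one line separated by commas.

The alternation tracks the final sound of the stem — -vi when the stem ends in a sibilant (*dabiz*, *wasogas*); -lef when the stem ends in a non-sibilant consonant (*reh*, *beimran*, *romip*); -we when the stem ends in a vowel (*gefhafpi*, *vale*).
Since the final sound of *fi* is /i/ (a vowel), it takes -we, giving *fiwe*.
The final sound of *jup* is /p/, which is a non-sibilant consonant, so the suffix is -lef, giving *juplef*.
Since the final sound of *lujas* is /s/ (a sibilant), it takes -vi, giving *lujasvi*.

fiwe, juplef, lujasvi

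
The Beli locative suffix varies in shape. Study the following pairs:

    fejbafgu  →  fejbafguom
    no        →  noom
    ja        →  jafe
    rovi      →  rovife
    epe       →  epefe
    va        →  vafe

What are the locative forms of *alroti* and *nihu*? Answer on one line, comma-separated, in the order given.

The pattern is rounding harmony: -om when the last vowel of the stem is a rounded vowel (*fejbafgu*, *no*); -fe when the last vowel of the stem is an unrounded vowel (*ja*, *rovi*, *epe*, *va*).
*alroti* — last vowel /i/ (an unrounded vowel) → -fe → *alrotife*.
The last vowel of *nihu* is /u/, which is a rounded vowel, so the suffix is -om, giving *nihuom*.

alrotife, nihuom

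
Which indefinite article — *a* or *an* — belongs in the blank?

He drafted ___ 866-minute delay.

The indefinite article is chosen by the initial *sound* of the following word, not its spelling.
The number *866* is spoken "eight hundred …", beginning with /eɪt/ — a vowel sound.
So the article is *an*: He drafted an 866-minute delay.

an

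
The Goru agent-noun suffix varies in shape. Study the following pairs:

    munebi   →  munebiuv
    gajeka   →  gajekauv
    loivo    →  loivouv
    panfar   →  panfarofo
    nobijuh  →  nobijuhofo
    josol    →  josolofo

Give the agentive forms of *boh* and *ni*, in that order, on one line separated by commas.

bohofo, niuv

Looking at the final sound of each stem: -ofo when the stem ends in a consonant (*panfar*, *nobijuh*, *josol*); -uv when the stem ends in a vowel (*munebi*, *gajeka*, *loivo*).
The final sound of *boh* is /h/, which is a consonant, so the suffix is -ofo, giving *bohofo*.
*ni* — final sound /i/ (a vowel) → -uv → *niuv*.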